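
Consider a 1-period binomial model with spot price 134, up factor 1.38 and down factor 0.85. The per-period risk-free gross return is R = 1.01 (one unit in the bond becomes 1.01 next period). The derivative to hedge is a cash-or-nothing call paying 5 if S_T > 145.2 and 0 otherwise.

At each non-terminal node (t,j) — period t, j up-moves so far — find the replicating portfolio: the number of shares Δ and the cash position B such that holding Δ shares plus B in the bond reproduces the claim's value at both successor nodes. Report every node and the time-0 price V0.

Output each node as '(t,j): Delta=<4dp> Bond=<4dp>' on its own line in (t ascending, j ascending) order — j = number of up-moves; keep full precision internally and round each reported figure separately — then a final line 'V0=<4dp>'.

(0,0): Delta=0.0704 Bond=-7.9395
V0=1.4945

Since d<R<u, set p* = (R−d)/(u−d) = 0.3019; price each node as the discounted p*-expectation of its children.
Payoff layer (t=1): V(1,0)=0.0000, V(1,1)=5.0000
Node (0,0) S=134.0000: V=(p*·5.0000+(1−p*)·0.0000)/1.01=1.4945; Δ=(5.0000−0.0000)/(184.9200−113.9000)=0.0704; B=V−Δ·S=-7.9395
Self-financing check: at every node Δ·S+B equals the discounted successor values.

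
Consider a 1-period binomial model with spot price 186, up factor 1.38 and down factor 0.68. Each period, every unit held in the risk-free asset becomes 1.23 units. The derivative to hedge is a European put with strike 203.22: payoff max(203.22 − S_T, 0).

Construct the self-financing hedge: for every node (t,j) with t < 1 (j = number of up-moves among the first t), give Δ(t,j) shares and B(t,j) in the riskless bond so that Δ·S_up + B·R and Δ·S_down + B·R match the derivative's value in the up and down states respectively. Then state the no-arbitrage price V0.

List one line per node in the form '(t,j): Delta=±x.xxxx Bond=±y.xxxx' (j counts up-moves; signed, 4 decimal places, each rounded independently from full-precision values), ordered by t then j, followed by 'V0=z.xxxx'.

(0,0): Delta=-0.5894 Bond=122.9979
V0=13.3693

The replicating-portfolio and risk-neutral prices coincide; use p* = (1.23−0.68)/(1.38−0.68) = 0.7857 for the latter.
Payoff layer (t=1): V(1,0)=76.7400, V(1,1)=0.0000
  t=0,j=0: stock 186.0000 → up 256.6800 (V=0.0000), down 126.4800 (V=76.7400). Price 13.3693; hedge Δ=-0.5894, bond B=122.9979.
Self-financing check: at every node Δ·S+B equals the discounted successor values.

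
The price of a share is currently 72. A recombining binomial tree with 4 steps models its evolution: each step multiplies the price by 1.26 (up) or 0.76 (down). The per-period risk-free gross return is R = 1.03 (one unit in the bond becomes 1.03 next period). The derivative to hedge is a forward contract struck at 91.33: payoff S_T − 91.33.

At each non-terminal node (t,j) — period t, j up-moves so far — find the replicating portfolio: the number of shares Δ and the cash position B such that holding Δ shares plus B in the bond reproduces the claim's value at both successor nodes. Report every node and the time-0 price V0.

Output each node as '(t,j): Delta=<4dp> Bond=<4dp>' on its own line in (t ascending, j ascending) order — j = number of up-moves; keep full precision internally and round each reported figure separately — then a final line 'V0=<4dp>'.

Risk-neutral probability p* = (R−d)/(u−d) = (1.03−0.76)/(1.26−0.76) = 0.5400.
Payoff layer (t=4): V(4,0)=-67.3092, V(4,1)=-51.5061, V(4,2)=-25.3062, V(4,3)=18.1306, V(4,4)=90.1441
  t=3,j=0: stock 31.6063 → up 39.8239 (V=-51.5061), down 24.0208 (V=-67.3092). Price -57.0636; hedge Δ=1.0000, bond B=-88.6699.
  t=3,j=1: stock 52.3999 → up 66.0238 (V=-25.3062), down 39.8239 (V=-51.5061). Price -36.2700; hedge Δ=1.0000, bond B=-88.6699.
  t=3,j=2: stock 86.8735 → up 109.4606 (V=18.1306), down 66.0238 (V=-25.3062). Price -1.7964; hedge Δ=1.0000, bond B=-88.6699.
  t=3,j=3: stock 144.0271 → up 181.4741 (V=90.1441), down 109.4606 (V=18.1306). Price 55.3572; hedge Δ=1.0000, bond B=-88.6699.
  t=2,j=0: stock 41.5872 → up 52.3999 (V=-36.2700), down 31.6063 (V=-57.0636). Price -44.5001; hedge Δ=1.0000, bond B=-86.0873.
  t=2,j=1: stock 68.9472 → up 86.8735 (V=-1.7964), down 52.3999 (V=-36.2700). Price -17.1401; hedge Δ=1.0000, bond B=-86.0873.
  t=2,j=2: stock 114.3072 → up 144.0271 (V=55.3572), down 86.8735 (V=-1.7964). Price 28.2199; hedge Δ=1.0000, bond B=-86.0873.
  t=1,j=0: stock 54.7200 → up 68.9472 (V=-17.1401), down 41.5872 (V=-44.5001). Price -28.8599; hedge Δ=1.0000, bond B=-83.5799.
  t=1,j=1: stock 90.7200 → up 114.3072 (V=28.2199), down 68.9472 (V=-17.1401). Price 7.1401; hedge Δ=1.0000, bond B=-83.5799.
  t=0,j=0: stock 72.0000 → up 90.7200 (V=7.1401), down 54.7200 (V=-28.8599). Price -9.1455; hedge Δ=1.0000, bond B=-81.1455.
Each (Δ,B) replicates both successor values, so the strategy is self-financing and V0 is arbitrage-free.

(0,0): Delta=1.0000 Bond=-81.1455
(1,0): Delta=1.0000 Bond=-83.5799
(1,1): Delta=1.0000 Bond=-83.5799
(2,0): Delta=1.0000 Bond=-86.0873
(2,1): Delta=1.0000 Bond=-86.0873
(2,2): Delta=1.0000 Bond=-86.0873
(3,0): Delta=1.0000 Bond=-88.6699
(3,1): Delta=1.0000 Bond=-88.6699
(3,2): Delta=1.0000 Bond=-88.6699
(3,3): Delta=1.0000 Bond=-88.6699
V0=-9.1455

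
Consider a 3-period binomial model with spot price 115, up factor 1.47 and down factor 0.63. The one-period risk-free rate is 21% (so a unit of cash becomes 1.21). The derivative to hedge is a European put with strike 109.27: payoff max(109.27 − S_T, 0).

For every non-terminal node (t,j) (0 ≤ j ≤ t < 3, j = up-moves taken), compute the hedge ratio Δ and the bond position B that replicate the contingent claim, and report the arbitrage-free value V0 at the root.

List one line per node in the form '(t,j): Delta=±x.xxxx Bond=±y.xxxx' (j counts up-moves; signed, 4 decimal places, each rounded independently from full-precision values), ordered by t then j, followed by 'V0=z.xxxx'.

(0,0): Delta=-0.1534 Bond=23.7166
(1,0): Delta=-0.5566 Bond=57.9072
(1,1): Delta=-0.0760 Bond=15.6030
(2,0): Delta=-1.0000 Bond=90.3058
(2,1): Delta=-0.4714 Bond=60.9955
(2,2): Delta=0.0000 Bond=0.0000
V0=6.0721

Since d<R<u, set p* = (R−d)/(u−d) = 0.6905; price each node as the discounted p*-expectation of its children.
Terminal payoffs: V(3,0)=80.5146, V(3,1)=42.1741, V(3,2)=0.0000, V(3,3)=0.0000
(2,0): S=45.6435. Δ = (V_up−V_dn)/(S_up−S_dn) = (42.1741−80.5146)/(67.0959−28.7554) = -1.0000. V = [p*·42.1741 + (1−p*)·80.5146]/1.21 = 44.6623. B = V − Δ·S = 90.3058.
(2,1): S=106.5015. Δ = (V_up−V_dn)/(S_up−S_dn) = (0.0000−42.1741)/(156.5572−67.0959) = -0.4714. V = [p*·0.0000 + (1−p*)·42.1741]/1.21 = 10.7883. B = V − Δ·S = 60.9955.
(2,2): S=248.5035. Δ = (V_up−V_dn)/(S_up−S_dn) = (0.0000−0.0000)/(365.3001−156.5572) = 0.0000. V = [p*·0.0000 + (1−p*)·0.0000]/1.21 = 0.0000. B = V − Δ·S = 0.0000.
(1,0): S=72.4500. Δ = (V_up−V_dn)/(S_up−S_dn) = (10.7883−44.6623)/(106.5015−45.6435) = -0.5566. V = [p*·10.7883 + (1−p*)·44.6623]/1.21 = 17.5811. B = V − Δ·S = 57.9072.
(1,1): S=169.0500. Δ = (V_up−V_dn)/(S_up−S_dn) = (0.0000−10.7883)/(248.5035−106.5015) = -0.0760. V = [p*·0.0000 + (1−p*)·10.7883]/1.21 = 2.7597. B = V − Δ·S = 15.6030.
(0,0): S=115.0000. Δ = (V_up−V_dn)/(S_up−S_dn) = (2.7597−17.5811)/(169.0500−72.4500) = -0.1534. V = [p*·2.7597 + (1−p*)·17.5811]/1.21 = 6.0721. B = V − Δ·S = 23.7166.
Check: Δ(0,0)·S0 + B(0,0) = 6.0721 = V0.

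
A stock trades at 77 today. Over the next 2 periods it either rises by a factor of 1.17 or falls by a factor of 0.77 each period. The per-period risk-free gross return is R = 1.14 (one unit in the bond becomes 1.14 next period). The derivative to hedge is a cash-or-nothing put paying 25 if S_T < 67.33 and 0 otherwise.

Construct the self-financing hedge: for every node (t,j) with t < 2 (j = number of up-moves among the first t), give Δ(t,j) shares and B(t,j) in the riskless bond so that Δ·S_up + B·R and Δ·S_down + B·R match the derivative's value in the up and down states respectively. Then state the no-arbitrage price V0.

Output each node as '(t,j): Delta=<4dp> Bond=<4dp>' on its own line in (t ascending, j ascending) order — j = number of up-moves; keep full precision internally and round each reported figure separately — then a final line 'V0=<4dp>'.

(0,0): Delta=-0.0534 Bond=4.2200
(1,0): Delta=-1.0541 Bond=64.1447
(1,1): Delta=0.0000 Bond=0.0000
V0=0.1082

Since d<R<u, set p* = (R−d)/(u−d) = 0.9250; price each node as the discounted p*-expectation of its children.
Terminal payoffs: V(2,0)=25.0000, V(2,1)=0.0000, V(2,2)=0.0000
(1,0): S=59.2900. Δ = (V_up−V_dn)/(S_up−S_dn) = (0.0000−25.0000)/(69.3693−45.6533) = -1.0541. V = [p*·0.0000 + (1−p*)·25.0000]/1.14 = 1.6447. B = V − Δ·S = 64.1447.
(1,1): S=90.0900. Δ = (V_up−V_dn)/(S_up−S_dn) = (0.0000−0.0000)/(105.4053−69.3693) = 0.0000. V = [p*·0.0000 + (1−p*)·0.0000]/1.14 = 0.0000. B = V − Δ·S = 0.0000.
(0,0): S=77.0000. Δ = (V_up−V_dn)/(S_up−S_dn) = (0.0000−1.6447)/(90.0900−59.2900) = -0.0534. V = [p*·0.0000 + (1−p*)·1.6447]/1.14 = 0.1082. B = V − Δ·S = 4.2200.
Self-financing check: at every node Δ·S+B equals the discounted successor values.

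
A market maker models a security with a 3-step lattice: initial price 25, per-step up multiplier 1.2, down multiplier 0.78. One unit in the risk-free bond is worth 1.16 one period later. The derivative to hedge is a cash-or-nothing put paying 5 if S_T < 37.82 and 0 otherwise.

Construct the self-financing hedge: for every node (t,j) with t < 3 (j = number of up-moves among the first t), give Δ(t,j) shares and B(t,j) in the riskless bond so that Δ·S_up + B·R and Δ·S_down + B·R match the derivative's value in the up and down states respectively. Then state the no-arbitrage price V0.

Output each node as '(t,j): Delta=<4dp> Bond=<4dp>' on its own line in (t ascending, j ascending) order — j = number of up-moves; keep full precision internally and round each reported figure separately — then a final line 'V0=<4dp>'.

(0,0): Delta=-0.2897 Bond=8.0731
(1,0): Delta=0.0000 Bond=3.7158
(1,1): Delta=-0.3095 Bond=9.9594
(2,0): Delta=0.0000 Bond=4.3103
(2,1): Delta=0.0000 Bond=4.3103
(2,2): Delta=-0.3307 Bond=12.3153
V0=0.8308

Risk-neutral probability p* = (R−d)/(u−d) = (1.16−0.78)/(1.2−0.78) = 0.9048.
Payoff layer (t=3): V(3,0)=5.0000, V(3,1)=5.0000, V(3,2)=5.0000, V(3,3)=0.0000
Node (2,0) S=15.2100: V=(p*·5.0000+(1−p*)·5.0000)/1.16=4.3103; Δ=(5.0000−5.0000)/(18.2520−11.8638)=0.0000; B=V−Δ·S=4.3103
Node (2,1) S=23.4000: V=(p*·5.0000+(1−p*)·5.0000)/1.16=4.3103; Δ=(5.0000−5.0000)/(28.0800−18.2520)=0.0000; B=V−Δ·S=4.3103
Node (2,2) S=36.0000: V=(p*·0.0000+(1−p*)·5.0000)/1.16=0.4105; Δ=(0.0000−5.0000)/(43.2000−28.0800)=-0.3307; B=V−Δ·S=12.3153
Node (1,0) S=19.5000: V=(p*·4.3103+(1−p*)·4.3103)/1.16=3.7158; Δ=(4.3103−4.3103)/(23.4000−15.2100)=0.0000; B=V−Δ·S=3.7158
Node (1,1) S=30.0000: V=(p*·0.4105+(1−p*)·4.3103)/1.16=0.6741; Δ=(0.4105−4.3103)/(36.0000−23.4000)=-0.3095; B=V−Δ·S=9.9594
Node (0,0) S=25.0000: V=(p*·0.6741+(1−p*)·3.7158)/1.16=0.8308; Δ=(0.6741−3.7158)/(30.0000−19.5000)=-0.2897; B=V−Δ·S=8.0731
Check: Δ(0,0)·S0 + B(0,0) = 0.8308 = V0.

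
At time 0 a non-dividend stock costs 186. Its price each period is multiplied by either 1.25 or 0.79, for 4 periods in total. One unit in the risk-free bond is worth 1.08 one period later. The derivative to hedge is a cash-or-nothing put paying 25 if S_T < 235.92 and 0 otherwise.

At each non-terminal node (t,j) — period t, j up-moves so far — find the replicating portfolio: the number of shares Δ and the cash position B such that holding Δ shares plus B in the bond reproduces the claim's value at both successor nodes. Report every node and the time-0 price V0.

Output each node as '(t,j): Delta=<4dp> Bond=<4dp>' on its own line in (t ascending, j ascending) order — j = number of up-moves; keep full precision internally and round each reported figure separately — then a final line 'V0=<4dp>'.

Since d<R<u, set p* = (R−d)/(u−d) = 0.6304; price each node as the discounted p*-expectation of its children.
Terminal values V(4,·): V(4,0)=25.0000, V(4,1)=25.0000, V(4,2)=25.0000, V(4,3)=0.0000, V(4,4)=0.0000
Node (3,0) S=91.7053: V=(p*·25.0000+(1−p*)·25.0000)/1.08=23.1481; Δ=(25.0000−25.0000)/(114.6316−72.4472)=0.0000; B=V−Δ·S=23.1481
Node (3,1) S=145.1033: V=(p*·25.0000+(1−p*)·25.0000)/1.08=23.1481; Δ=(25.0000−25.0000)/(181.3791−114.6316)=0.0000; B=V−Δ·S=23.1481
Node (3,2) S=229.5938: V=(p*·0.0000+(1−p*)·25.0000)/1.08=8.5548; Δ=(0.0000−25.0000)/(286.9922−181.3791)=-0.2367; B=V−Δ·S=62.9026
Node (3,3) S=363.2812: V=(p*·0.0000+(1−p*)·0.0000)/1.08=0.0000; Δ=(0.0000−0.0000)/(454.1016−286.9922)=0.0000; B=V−Δ·S=0.0000
Node (2,0) S=116.0826: V=(p*·23.1481+(1−p*)·23.1481)/1.08=21.4335; Δ=(23.1481−23.1481)/(145.1033−91.7053)=0.0000; B=V−Δ·S=21.4335
Node (2,1) S=183.6750: V=(p*·8.5548+(1−p*)·23.1481)/1.08=12.9148; Δ=(8.5548−23.1481)/(229.5938−145.1033)=-0.1727; B=V−Δ·S=44.6396
Node (2,2) S=290.6250: V=(p*·0.0000+(1−p*)·8.5548)/1.08=2.9274; Δ=(0.0000−8.5548)/(363.2812−229.5938)=-0.0640; B=V−Δ·S=21.5246
Node (1,0) S=146.9400: V=(p*·12.9148+(1−p*)·21.4335)/1.08=14.8731; Δ=(12.9148−21.4335)/(183.6750−116.0826)=-0.1260; B=V−Δ·S=33.3920
Node (1,1) S=232.5000: V=(p*·2.9274+(1−p*)·12.9148)/1.08=6.1281; Δ=(2.9274−12.9148)/(290.6250−183.6750)=-0.0934; B=V−Δ·S=27.8399
Node (0,0) S=186.0000: V=(p*·6.1281+(1−p*)·14.8731)/1.08=8.6666; Δ=(6.1281−14.8731)/(232.5000−146.9400)=-0.1022; B=V−Δ·S=27.6776
The time-0 hedge costs 8.6666, which is the no-arbitrage price.

(0,0): Delta=-0.1022 Bond=27.6776
(1,0): Delta=-0.1260 Bond=33.3920
(1,1): Delta=-0.0934 Bond=27.8399
(2,0): Delta=0.0000 Bond=21.4335
(2,1): Delta=-0.1727 Bond=44.6396
(2,2): Delta=-0.0640 Bond=21.5246
(3,0): Delta=0.0000 Bond=23.1481
(3,1): Delta=0.0000 Bond=23.1481
(3,2): Delta=-0.2367 Bond=62.9026
(3,3): Delta=0.0000 Bond=0.0000
V0=8.6666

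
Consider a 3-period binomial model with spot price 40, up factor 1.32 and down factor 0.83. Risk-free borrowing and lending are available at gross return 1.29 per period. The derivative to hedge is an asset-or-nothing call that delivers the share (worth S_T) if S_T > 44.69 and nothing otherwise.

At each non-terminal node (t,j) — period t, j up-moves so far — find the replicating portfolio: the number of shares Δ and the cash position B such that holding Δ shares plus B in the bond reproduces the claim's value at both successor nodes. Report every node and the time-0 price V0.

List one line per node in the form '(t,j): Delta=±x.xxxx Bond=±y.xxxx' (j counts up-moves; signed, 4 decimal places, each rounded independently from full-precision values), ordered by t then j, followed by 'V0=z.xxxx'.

(0,0): Delta=1.1266 Bond=-5.2471
(1,0): Delta=2.5878 Bond=-55.2777
(1,1): Delta=1.0667 Bond=-3.6051
(2,0): Delta=0.0000 Bond=0.0000
(2,1): Delta=2.6939 Bond=-75.9588
(2,2): Delta=1.0000 Bond=0.0000
V0=39.8187

Under the risk-neutral measure, an up-move has probability p* = (R−d)/(u−d) = 0.9388 and values discount at R = 1.29.
At expiry t=3: V(3,0)=0.0000, V(3,1)=0.0000, V(3,2)=57.8477, V(3,3)=91.9987
(2,0): S=27.5560. Δ = (V_up−V_dn)/(S_up−S_dn) = (0.0000−0.0000)/(36.3739−22.8715) = 0.0000. V = [p*·0.0000 + (1−p*)·0.0000]/1.29 = 0.0000. B = V − Δ·S = 0.0000.
(2,1): S=43.8240. Δ = (V_up−V_dn)/(S_up−S_dn) = (57.8477−0.0000)/(57.8477−36.3739) = 2.6939. V = [p*·57.8477 + (1−p*)·0.0000]/1.29 = 42.0977. B = V − Δ·S = -75.9588.
(2,2): S=69.6960. Δ = (V_up−V_dn)/(S_up−S_dn) = (91.9987−57.8477)/(91.9987−57.8477) = 1.0000. V = [p*·91.9987 + (1−p*)·57.8477]/1.29 = 69.6960. B = V − Δ·S = 0.0000.
(1,0): S=33.2000. Δ = (V_up−V_dn)/(S_up−S_dn) = (42.0977−0.0000)/(43.8240−27.5560) = 2.5878. V = [p*·42.0977 + (1−p*)·0.0000]/1.29 = 30.6359. B = V − Δ·S = -55.2777.
(1,1): S=52.8000. Δ = (V_up−V_dn)/(S_up−S_dn) = (69.6960−42.0977)/(69.6960−43.8240) = 1.0667. V = [p*·69.6960 + (1−p*)·42.0977]/1.29 = 52.7181. B = V − Δ·S = -3.6051.
(0,0): S=40.0000. Δ = (V_up−V_dn)/(S_up−S_dn) = (52.7181−30.6359)/(52.8000−33.2000) = 1.1266. V = [p*·52.7181 + (1−p*)·30.6359]/1.29 = 39.8187. B = V − Δ·S = -5.2471.
Check: Δ(0,0)·S0 + B(0,0) = 39.8187 = V0.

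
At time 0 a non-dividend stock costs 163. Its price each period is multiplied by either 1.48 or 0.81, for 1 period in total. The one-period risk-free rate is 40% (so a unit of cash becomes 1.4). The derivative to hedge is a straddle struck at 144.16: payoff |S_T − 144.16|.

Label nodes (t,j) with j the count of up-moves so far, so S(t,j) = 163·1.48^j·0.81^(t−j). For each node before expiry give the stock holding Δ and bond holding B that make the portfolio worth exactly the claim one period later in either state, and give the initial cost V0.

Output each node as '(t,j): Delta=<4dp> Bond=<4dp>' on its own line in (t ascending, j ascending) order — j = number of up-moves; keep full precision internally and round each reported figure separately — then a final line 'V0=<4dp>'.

(0,0): Delta=0.7779 Bond=-64.6934
V0=62.0977

Under the risk-neutral measure, an up-move has probability p* = (R−d)/(u−d) = 0.8806 and values discount at R = 1.4.
Terminal payoffs: V(1,0)=12.1300, V(1,1)=97.0800
Node (0,0) S=163.0000: V=(p*·97.0800+(1−p*)·12.1300)/1.4=62.0977; Δ=(97.0800−12.1300)/(241.2400−132.0300)=0.7779; B=V−Δ·S=-64.6934
Check: Δ(0,0)·S0 + B(0,0) = 62.0977 = V0.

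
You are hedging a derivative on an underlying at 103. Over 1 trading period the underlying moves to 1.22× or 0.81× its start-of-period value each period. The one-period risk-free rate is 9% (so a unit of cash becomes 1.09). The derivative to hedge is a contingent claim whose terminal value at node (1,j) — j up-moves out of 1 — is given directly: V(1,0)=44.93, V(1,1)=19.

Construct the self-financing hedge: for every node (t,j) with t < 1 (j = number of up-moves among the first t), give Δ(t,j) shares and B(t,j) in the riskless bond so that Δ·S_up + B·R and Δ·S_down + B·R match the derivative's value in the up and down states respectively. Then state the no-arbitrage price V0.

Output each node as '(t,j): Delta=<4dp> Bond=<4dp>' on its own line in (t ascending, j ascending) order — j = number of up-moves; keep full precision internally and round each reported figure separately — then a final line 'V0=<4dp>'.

Under the risk-neutral measure, an up-move has probability p* = (R−d)/(u−d) = 0.6829 and values discount at R = 1.09.
Payoff layer (t=1): V(1,0)=44.9300, V(1,1)=19.0000
(0,0): S=103.0000. Δ = (V_up−V_dn)/(S_up−S_dn) = (19.0000−44.9300)/(125.6600−83.4300) = -0.6140. V = [p*·19.0000 + (1−p*)·44.9300]/1.09 = 24.9740. B = V − Δ·S = 88.2179.
Self-financing check: at every node Δ·S+B equals the discounted successor values.

(0,0): Delta=-0.6140 Bond=88.2179
V0=24.9740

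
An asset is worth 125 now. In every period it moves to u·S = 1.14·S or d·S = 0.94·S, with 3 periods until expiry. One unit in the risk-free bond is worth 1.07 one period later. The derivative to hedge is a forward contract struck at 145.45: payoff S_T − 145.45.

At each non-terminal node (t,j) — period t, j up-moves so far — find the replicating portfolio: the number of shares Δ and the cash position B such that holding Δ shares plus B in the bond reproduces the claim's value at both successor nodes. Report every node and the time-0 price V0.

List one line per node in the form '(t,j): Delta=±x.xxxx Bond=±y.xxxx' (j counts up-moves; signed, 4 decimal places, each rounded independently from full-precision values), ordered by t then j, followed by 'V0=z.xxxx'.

The replicating-portfolio and risk-neutral prices coincide; use p* = (1.07−0.94)/(1.14−0.94) = 0.6500 for the latter.
Payoff layer (t=3): V(3,0)=-41.6270, V(3,1)=-19.5370, V(3,2)=7.2530, V(3,3)=39.7430
  t=2,j=0: stock 110.4500 → up 125.9130 (V=-19.5370), down 103.8230 (V=-41.6270). Price -25.4846; hedge Δ=1.0000, bond B=-135.9346.
  t=2,j=1: stock 133.9500 → up 152.7030 (V=7.2530), down 125.9130 (V=-19.5370). Price -1.9846; hedge Δ=1.0000, bond B=-135.9346.
  t=2,j=2: stock 162.4500 → up 185.1930 (V=39.7430), down 152.7030 (V=7.2530). Price 26.5154; hedge Δ=1.0000, bond B=-135.9346.
  t=1,j=0: stock 117.5000 → up 133.9500 (V=-1.9846), down 110.4500 (V=-25.4846). Price -9.5417; hedge Δ=1.0000, bond B=-127.0417.
  t=1,j=1: stock 142.5000 → up 162.4500 (V=26.5154), down 133.9500 (V=-1.9846). Price 15.4583; hedge Δ=1.0000, bond B=-127.0417.
  t=0,j=0: stock 125.0000 → up 142.5000 (V=15.4583), down 117.5000 (V=-9.5417). Price 6.2695; hedge Δ=1.0000, bond B=-118.7305.
Self-financing check: at every node Δ·S+B equals the discounted successor values.

(0,0): Delta=1.0000 Bond=-118.7305
(1,0): Delta=1.0000 Bond=-127.0417
(1,1): Delta=1.0000 Bond=-127.0417
(2,0): Delta=1.0000 Bond=-135.9346
(2,1): Delta=1.0000 Bond=-135.9346
(2,2): Delta=1.0000 Bond=-135.9346
V0=6.2695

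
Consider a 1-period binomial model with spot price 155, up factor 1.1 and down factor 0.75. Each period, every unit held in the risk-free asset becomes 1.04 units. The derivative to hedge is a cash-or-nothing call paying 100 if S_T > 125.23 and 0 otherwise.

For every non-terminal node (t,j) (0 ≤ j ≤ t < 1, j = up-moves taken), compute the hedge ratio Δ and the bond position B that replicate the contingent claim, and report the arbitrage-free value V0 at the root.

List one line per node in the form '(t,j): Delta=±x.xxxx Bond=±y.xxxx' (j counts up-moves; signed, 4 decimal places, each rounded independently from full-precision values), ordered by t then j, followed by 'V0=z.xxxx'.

No-arbitrage ⇒ martingale measure with p* = (R−d)/(u−d) = 0.8286.
Terminal values V(1,·): V(1,0)=0.0000, V(1,1)=100.0000
Node (0,0) S=155.0000: V=(p*·100.0000+(1−p*)·0.0000)/1.04=79.6703; Δ=(100.0000−0.0000)/(170.5000−116.2500)=1.8433; B=V−Δ·S=-206.0440
Each (Δ,B) replicates both successor values, so the strategy is self-financing and V0 is arbitrage-free.

(0,0): Delta=1.8433 Bond=-206.0440
V0=79.6703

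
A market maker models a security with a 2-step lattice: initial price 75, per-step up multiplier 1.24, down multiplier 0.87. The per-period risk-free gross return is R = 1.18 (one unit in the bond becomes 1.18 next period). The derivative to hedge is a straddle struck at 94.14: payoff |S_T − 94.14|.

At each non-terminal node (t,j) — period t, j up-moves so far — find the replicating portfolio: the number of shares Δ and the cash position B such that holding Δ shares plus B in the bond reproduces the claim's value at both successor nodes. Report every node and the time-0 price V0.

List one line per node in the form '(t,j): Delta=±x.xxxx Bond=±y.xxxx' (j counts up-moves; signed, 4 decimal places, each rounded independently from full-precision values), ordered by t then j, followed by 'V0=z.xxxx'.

Risk-neutral probability p* = (R−d)/(u−d) = (1.18−0.87)/(1.24−0.87) = 0.8378.
Terminal payoffs: V(2,0)=37.3725, V(2,1)=13.2300, V(2,2)=21.1800
(1,0): S=65.2500. Δ = (V_up−V_dn)/(S_up−S_dn) = (13.2300−37.3725)/(80.9100−56.7675) = -1.0000. V = [p*·13.2300 + (1−p*)·37.3725]/1.18 = 14.5297. B = V − Δ·S = 79.7797.
(1,1): S=93.0000. Δ = (V_up−V_dn)/(S_up−S_dn) = (21.1800−13.2300)/(115.3200−80.9100) = 0.2310. V = [p*·21.1800 + (1−p*)·13.2300]/1.18 = 16.8566. B = V − Δ·S = -4.6299.
(0,0): S=75.0000. Δ = (V_up−V_dn)/(S_up−S_dn) = (16.8566−14.5297)/(93.0000−65.2500) = 0.0839. V = [p*·16.8566 + (1−p*)·14.5297]/1.18 = 13.9655. B = V − Δ·S = 7.6764.
Self-financing check: at every node Δ·S+B equals the discounted successor values.

(0,0): Delta=0.0839 Bond=7.6764
(1,0): Delta=-1.0000 Bond=79.7797
(1,1): Delta=0.2310 Bond=-4.6299
V0=13.9655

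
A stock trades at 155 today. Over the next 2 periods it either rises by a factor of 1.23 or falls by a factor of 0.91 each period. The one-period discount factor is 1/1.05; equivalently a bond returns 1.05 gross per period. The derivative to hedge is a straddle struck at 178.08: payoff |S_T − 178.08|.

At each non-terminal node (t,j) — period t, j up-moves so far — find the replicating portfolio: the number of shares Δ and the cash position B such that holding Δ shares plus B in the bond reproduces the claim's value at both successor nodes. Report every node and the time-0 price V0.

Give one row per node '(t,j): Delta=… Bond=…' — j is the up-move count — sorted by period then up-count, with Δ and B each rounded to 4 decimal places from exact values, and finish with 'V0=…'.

(0,0): Delta=-0.0521 Bond=34.1881
(1,0): Delta=-1.0000 Bond=169.6000
(1,1): Delta=0.8496 Bond=-136.0056
V0=26.1139

Risk-neutral probability p* = (R−d)/(u−d) = (1.05−0.91)/(1.23−0.91) = 0.4375.
Terminal payoffs: V(2,0)=49.7245, V(2,1)=4.5885, V(2,2)=56.4195
  t=1,j=0: stock 141.0500 → up 173.4915 (V=4.5885), down 128.3555 (V=49.7245). Price 28.5500; hedge Δ=-1.0000, bond B=169.6000.
  t=1,j=1: stock 190.6500 → up 234.4995 (V=56.4195), down 173.4915 (V=4.5885). Price 25.9662; hedge Δ=0.8496, bond B=-136.0056.
  t=0,j=0: stock 155.0000 → up 190.6500 (V=25.9662), down 141.0500 (V=28.5500). Price 26.1139; hedge Δ=-0.0521, bond B=34.1881.
Check: Δ(0,0)·S0 + B(0,0) = 26.1139 = V0.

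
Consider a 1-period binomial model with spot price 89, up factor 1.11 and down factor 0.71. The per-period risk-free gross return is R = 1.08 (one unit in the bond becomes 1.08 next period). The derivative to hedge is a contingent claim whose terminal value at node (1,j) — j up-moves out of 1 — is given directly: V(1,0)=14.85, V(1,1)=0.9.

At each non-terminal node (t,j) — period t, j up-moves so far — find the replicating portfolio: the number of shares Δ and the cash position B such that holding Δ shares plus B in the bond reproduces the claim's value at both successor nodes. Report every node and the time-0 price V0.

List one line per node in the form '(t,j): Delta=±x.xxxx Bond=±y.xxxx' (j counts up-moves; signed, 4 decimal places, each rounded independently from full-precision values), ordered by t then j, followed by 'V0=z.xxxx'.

(0,0): Delta=-0.3919 Bond=36.6771
V0=1.8021

Under the risk-neutral measure, an up-move has probability p* = (R−d)/(u−d) = 0.9250 and values discount at R = 1.08.
Payoff layer (t=1): V(1,0)=14.8500, V(1,1)=0.9000
(0,0): S=89.0000. Δ = (V_up−V_dn)/(S_up−S_dn) = (0.9000−14.8500)/(98.7900−63.1900) = -0.3919. V = [p*·0.9000 + (1−p*)·14.8500]/1.08 = 1.8021. B = V − Δ·S = 36.6771.
Check: Δ(0,0)·S0 + B(0,0) = 1.8021 = V0.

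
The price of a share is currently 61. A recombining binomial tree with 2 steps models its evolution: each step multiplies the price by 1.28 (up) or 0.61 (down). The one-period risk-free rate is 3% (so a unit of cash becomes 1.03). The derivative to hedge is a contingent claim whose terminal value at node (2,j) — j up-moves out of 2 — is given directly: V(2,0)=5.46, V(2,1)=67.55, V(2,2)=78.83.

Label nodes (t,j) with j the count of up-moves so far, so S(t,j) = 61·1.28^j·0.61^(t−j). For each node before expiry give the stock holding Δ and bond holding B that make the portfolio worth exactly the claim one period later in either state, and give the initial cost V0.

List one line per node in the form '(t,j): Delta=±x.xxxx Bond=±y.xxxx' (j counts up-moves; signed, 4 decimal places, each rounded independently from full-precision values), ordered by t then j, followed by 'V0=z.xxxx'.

(0,0): Delta=0.7183 Bond=15.8838
(1,0): Delta=2.4905 Bond=-49.5822
(1,1): Delta=0.2156 Bond=55.6118
V0=59.7020

Under the risk-neutral measure, an up-move has probability p* = (R−d)/(u−d) = 0.6269 and values discount at R = 1.03.
Terminal payoffs: V(2,0)=5.4600, V(2,1)=67.5500, V(2,2)=78.8300
Node (1,0) S=37.2100: V=(p*·67.5500+(1−p*)·5.4600)/1.03=43.0894; Δ=(67.5500−5.4600)/(47.6288−22.6981)=2.4905; B=V−Δ·S=-49.5822
Node (1,1) S=78.0800: V=(p*·78.8300+(1−p*)·67.5500)/1.03=72.4476; Δ=(78.8300−67.5500)/(99.9424−47.6288)=0.2156; B=V−Δ·S=55.6118
Node (0,0) S=61.0000: V=(p*·72.4476+(1−p*)·43.0894)/1.03=59.7020; Δ=(72.4476−43.0894)/(78.0800−37.2100)=0.7183; B=V−Δ·S=15.8838
Self-financing check: at every node Δ·S+B equals the discounted successor values.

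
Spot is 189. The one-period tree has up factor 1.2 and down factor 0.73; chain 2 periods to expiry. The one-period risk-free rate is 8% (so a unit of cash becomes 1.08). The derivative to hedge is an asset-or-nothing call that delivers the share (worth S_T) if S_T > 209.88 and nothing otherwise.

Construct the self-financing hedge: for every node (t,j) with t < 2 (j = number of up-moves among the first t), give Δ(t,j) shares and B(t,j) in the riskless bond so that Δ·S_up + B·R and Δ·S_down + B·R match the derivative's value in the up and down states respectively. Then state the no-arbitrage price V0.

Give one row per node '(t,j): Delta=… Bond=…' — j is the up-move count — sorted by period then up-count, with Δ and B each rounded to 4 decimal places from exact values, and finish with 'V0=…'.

(0,0): Delta=2.1126 Bond=-269.8808
(1,0): Delta=0.0000 Bond=0.0000
(1,1): Delta=2.5532 Bond=-391.4043
V0=129.3949

No-arbitrage ⇒ martingale measure with p* = (R−d)/(u−d) = 0.7447.
At expiry t=2: V(2,0)=0.0000, V(2,1)=0.0000, V(2,2)=272.1600
Node (1,0) S=137.9700: V=(p*·0.0000+(1−p*)·0.0000)/1.08=0.0000; Δ=(0.0000−0.0000)/(165.5640−100.7181)=0.0000; B=V−Δ·S=0.0000
Node (1,1) S=226.8000: V=(p*·272.1600+(1−p*)·0.0000)/1.08=187.6596; Δ=(272.1600−0.0000)/(272.1600−165.5640)=2.5532; B=V−Δ·S=-391.4043
Node (0,0) S=189.0000: V=(p*·187.6596+(1−p*)·0.0000)/1.08=129.3949; Δ=(187.6596−0.0000)/(226.8000−137.9700)=2.1126; B=V−Δ·S=-269.8808
The time-0 hedge costs 129.3949, which is the no-arbitrage price.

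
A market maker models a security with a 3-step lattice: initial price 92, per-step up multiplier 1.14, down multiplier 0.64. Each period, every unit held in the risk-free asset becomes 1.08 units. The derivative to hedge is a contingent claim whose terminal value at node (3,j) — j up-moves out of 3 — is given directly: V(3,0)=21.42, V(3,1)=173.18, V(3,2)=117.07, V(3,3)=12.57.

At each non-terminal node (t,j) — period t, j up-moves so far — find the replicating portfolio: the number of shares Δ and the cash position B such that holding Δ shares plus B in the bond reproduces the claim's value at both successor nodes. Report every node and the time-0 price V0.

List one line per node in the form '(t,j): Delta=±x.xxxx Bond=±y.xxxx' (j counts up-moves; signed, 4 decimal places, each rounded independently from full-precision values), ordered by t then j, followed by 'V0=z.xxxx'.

No-arbitrage ⇒ martingale measure with p* = (R−d)/(u−d) = 0.8800.
At expiry t=3: V(3,0)=21.4200, V(3,1)=173.1800, V(3,2)=117.0700, V(3,3)=12.5700
  t=2,j=0: stock 37.6832 → up 42.9588 (V=173.1800), down 24.1172 (V=21.4200). Price 143.4896; hedge Δ=8.0545, bond B=-160.0304.
  t=2,j=1: stock 67.1232 → up 76.5204 (V=117.0700), down 42.9588 (V=173.1800). Price 114.6326; hedge Δ=-1.6719, bond B=226.8526.
  t=2,j=2: stock 119.5632 → up 136.3020 (V=12.5700), down 76.5204 (V=117.0700). Price 23.2500; hedge Δ=-1.7480, bond B=232.2500.
  t=1,j=0: stock 58.8800 → up 67.1232 (V=114.6326), down 37.6832 (V=143.4896). Price 109.3476; hedge Δ=-0.9802, bond B=167.0617.
  t=1,j=1: stock 104.8800 → up 119.5632 (V=23.2500), down 67.1232 (V=114.6326). Price 31.6814; hedge Δ=-1.7426, bond B=214.4466.
  t=0,j=0: stock 92.0000 → up 104.8800 (V=31.6814), down 58.8800 (V=109.3476). Price 37.9642; hedge Δ=-1.6884, bond B=193.2967.
The time-0 hedge costs 37.9642, which is the no-arbitrage price.

(0,0): Delta=-1.6884 Bond=193.2967
(1,0): Delta=-0.9802 Bond=167.0617
(1,1): Delta=-1.7426 Bond=214.4466
(2,0): Delta=8.0545 Bond=-160.0304
(2,1): Delta=-1.6719 Bond=226.8526
(2,2): Delta=-1.7480 Bond=232.2500
V0=37.9642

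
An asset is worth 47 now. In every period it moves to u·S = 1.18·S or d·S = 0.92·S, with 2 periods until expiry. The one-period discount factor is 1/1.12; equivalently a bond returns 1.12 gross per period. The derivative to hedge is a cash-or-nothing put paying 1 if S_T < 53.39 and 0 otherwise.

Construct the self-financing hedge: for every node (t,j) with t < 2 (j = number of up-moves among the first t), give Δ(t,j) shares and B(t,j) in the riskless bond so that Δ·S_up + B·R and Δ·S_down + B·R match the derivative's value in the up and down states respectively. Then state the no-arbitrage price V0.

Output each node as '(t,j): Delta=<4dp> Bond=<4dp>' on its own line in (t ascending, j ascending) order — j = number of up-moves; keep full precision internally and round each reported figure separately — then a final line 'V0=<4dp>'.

(0,0): Delta=-0.0562 Bond=2.9671
(1,0): Delta=0.0000 Bond=0.8929
(1,1): Delta=-0.0694 Bond=4.0522
V0=0.3255

No-arbitrage ⇒ martingale measure with p* = (R−d)/(u−d) = 0.7692.
At expiry t=2: V(2,0)=1.0000, V(2,1)=1.0000, V(2,2)=0.0000
  t=1,j=0: stock 43.2400 → up 51.0232 (V=1.0000), down 39.7808 (V=1.0000). Price 0.8929; hedge Δ=0.0000, bond B=0.8929.
  t=1,j=1: stock 55.4600 → up 65.4428 (V=0.0000), down 51.0232 (V=1.0000). Price 0.2060; hedge Δ=-0.0694, bond B=4.0522.
  t=0,j=0: stock 47.0000 → up 55.4600 (V=0.2060), down 43.2400 (V=0.8929). Price 0.3255; hedge Δ=-0.0562, bond B=2.9671.
Self-financing check: at every node Δ·S+B equals the discounted successor values.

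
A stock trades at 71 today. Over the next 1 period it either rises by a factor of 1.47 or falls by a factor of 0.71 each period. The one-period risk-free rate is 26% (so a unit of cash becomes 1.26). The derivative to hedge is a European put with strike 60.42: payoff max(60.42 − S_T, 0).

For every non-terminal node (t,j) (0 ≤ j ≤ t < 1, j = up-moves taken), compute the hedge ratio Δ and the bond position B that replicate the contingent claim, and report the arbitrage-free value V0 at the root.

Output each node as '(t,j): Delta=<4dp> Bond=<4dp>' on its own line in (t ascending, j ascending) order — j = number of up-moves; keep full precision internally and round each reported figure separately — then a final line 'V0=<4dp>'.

(0,0): Delta=-0.1855 Bond=15.3662
V0=2.1952

Risk-neutral probability p* = (R−d)/(u−d) = (1.26−0.71)/(1.47−0.71) = 0.7237.
Terminal values V(1,·): V(1,0)=10.0100, V(1,1)=0.0000
  t=0,j=0: stock 71.0000 → up 104.3700 (V=0.0000), down 50.4100 (V=10.0100). Price 2.1952; hedge Δ=-0.1855, bond B=15.3662.
Root portfolio cost Δ·71+B reproduces V0=2.1952.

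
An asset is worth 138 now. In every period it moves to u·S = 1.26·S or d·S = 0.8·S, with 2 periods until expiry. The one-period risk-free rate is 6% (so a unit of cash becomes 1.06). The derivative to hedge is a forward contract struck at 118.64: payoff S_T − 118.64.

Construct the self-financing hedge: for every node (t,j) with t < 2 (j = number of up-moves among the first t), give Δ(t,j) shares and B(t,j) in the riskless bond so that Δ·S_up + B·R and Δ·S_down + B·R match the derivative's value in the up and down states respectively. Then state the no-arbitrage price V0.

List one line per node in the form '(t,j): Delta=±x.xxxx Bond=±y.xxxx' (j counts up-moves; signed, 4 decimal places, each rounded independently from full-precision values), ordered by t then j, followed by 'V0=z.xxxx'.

No-arbitrage ⇒ martingale measure with p* = (R−d)/(u−d) = 0.5652.
At expiry t=2: V(2,0)=-30.3200, V(2,1)=20.4640, V(2,2)=100.4488
  t=1,j=0: stock 110.4000 → up 139.1040 (V=20.4640), down 88.3200 (V=-30.3200). Price -1.5245; hedge Δ=1.0000, bond B=-111.9245.
  t=1,j=1: stock 173.8800 → up 219.0888 (V=100.4488), down 139.1040 (V=20.4640). Price 61.9555; hedge Δ=1.0000, bond B=-111.9245.
  t=0,j=0: stock 138.0000 → up 173.8800 (V=61.9555), down 110.4000 (V=-1.5245). Price 32.4108; hedge Δ=1.0000, bond B=-105.5892.
Check: Δ(0,0)·S0 + B(0,0) = 32.4108 = V0.

(0,0): Delta=1.0000 Bond=-105.5892
(1,0): Delta=1.0000 Bond=-111.9245
(1,1): Delta=1.0000 Bond=-111.9245
V0=32.4108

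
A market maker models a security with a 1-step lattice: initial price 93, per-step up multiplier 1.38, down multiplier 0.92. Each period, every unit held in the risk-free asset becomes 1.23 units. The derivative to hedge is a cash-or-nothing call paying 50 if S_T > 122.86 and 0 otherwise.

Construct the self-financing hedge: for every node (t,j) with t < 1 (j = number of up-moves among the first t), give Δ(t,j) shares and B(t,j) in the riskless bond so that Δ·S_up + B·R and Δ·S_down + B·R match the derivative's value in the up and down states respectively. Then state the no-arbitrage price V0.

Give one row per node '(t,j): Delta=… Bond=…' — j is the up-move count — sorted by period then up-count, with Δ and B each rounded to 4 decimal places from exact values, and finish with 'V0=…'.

(0,0): Delta=1.1688 Bond=-81.3008
V0=27.3948

Since d<R<u, set p* = (R−d)/(u−d) = 0.6739; price each node as the discounted p*-expectation of its children.
Terminal values V(1,·): V(1,0)=0.0000, V(1,1)=50.0000
Node (0,0) S=93.0000: V=(p*·50.0000+(1−p*)·0.0000)/1.23=27.3948; Δ=(50.0000−0.0000)/(128.3400−85.5600)=1.1688; B=V−Δ·S=-81.3008
Root portfolio cost Δ·93+B reproduces V0=27.3948.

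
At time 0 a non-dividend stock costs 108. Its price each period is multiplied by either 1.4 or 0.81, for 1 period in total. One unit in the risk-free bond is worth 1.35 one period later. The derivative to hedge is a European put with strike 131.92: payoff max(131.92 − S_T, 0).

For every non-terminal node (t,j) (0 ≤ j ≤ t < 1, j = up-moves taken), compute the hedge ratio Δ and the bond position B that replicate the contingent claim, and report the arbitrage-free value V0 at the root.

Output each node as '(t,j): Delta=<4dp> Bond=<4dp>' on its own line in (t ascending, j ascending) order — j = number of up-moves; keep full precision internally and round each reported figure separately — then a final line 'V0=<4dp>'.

(0,0): Delta=-0.6974 Bond=78.1117
V0=2.7897

No-arbitrage ⇒ martingale measure with p* = (R−d)/(u−d) = 0.9153.
Terminal values V(1,·): V(1,0)=44.4400, V(1,1)=0.0000
Node (0,0) S=108.0000: V=(p*·0.0000+(1−p*)·44.4400)/1.35=2.7897; Δ=(0.0000−44.4400)/(151.2000−87.4800)=-0.6974; B=V−Δ·S=78.1117
Self-financing check: at every node Δ·S+B equals the discounted successor values.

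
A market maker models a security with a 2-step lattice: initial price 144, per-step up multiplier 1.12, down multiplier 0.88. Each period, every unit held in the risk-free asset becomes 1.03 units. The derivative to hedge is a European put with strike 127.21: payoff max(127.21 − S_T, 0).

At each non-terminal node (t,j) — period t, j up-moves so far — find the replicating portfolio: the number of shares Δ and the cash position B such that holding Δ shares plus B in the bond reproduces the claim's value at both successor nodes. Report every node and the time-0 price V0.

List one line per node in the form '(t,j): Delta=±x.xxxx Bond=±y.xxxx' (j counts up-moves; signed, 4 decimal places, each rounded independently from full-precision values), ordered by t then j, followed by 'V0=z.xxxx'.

Risk-neutral probability p* = (R−d)/(u−d) = (1.03−0.88)/(1.12−0.88) = 0.6250.
At expiry t=2: V(2,0)=15.6964, V(2,1)=0.0000, V(2,2)=0.0000
  t=1,j=0: stock 126.7200 → up 141.9264 (V=0.0000), down 111.5136 (V=15.6964). Price 5.7147; hedge Δ=-0.5161, bond B=71.1164.
  t=1,j=1: stock 161.2800 → up 180.6336 (V=0.0000), down 141.9264 (V=0.0000). Price 0.0000; hedge Δ=0.0000, bond B=0.0000.
  t=0,j=0: stock 144.0000 → up 161.2800 (V=0.0000), down 126.7200 (V=5.7147). Price 2.0806; hedge Δ=-0.1654, bond B=25.8919.
Self-financing check: at every node Δ·S+B equals the discounted successor values.

(0,0): Delta=-0.1654 Bond=25.8919
(1,0): Delta=-0.5161 Bond=71.1164
(1,1): Delta=0.0000 Bond=0.0000
V0=2.0806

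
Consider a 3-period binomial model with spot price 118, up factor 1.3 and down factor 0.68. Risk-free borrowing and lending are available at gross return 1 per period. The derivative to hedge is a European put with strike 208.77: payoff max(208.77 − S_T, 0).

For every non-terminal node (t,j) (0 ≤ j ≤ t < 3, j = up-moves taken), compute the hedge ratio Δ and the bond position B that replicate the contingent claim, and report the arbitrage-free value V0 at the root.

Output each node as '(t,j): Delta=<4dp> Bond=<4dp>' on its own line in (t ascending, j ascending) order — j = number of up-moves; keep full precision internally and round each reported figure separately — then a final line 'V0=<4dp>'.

Under the risk-neutral measure, an up-move has probability p* = (R−d)/(u−d) = 0.5161 and values discount at R = 1.
Payoff layer (t=3): V(3,0)=171.6670, V(3,1)=137.8378, V(3,2)=73.1644, V(3,3)=0.0000
(2,0): S=54.5632. Δ = (V_up−V_dn)/(S_up−S_dn) = (137.8378−171.6670)/(70.9322−37.1030) = -1.0000. V = [p*·137.8378 + (1−p*)·171.6670]/1 = 154.2068. B = V − Δ·S = 208.7700.
(2,1): S=104.3120. Δ = (V_up−V_dn)/(S_up−S_dn) = (73.1644−137.8378)/(135.6056−70.9322) = -1.0000. V = [p*·73.1644 + (1−p*)·137.8378]/1 = 104.4580. B = V − Δ·S = 208.7700.
(2,2): S=199.4200. Δ = (V_up−V_dn)/(S_up−S_dn) = (0.0000−73.1644)/(259.2460−135.6056) = -0.5918. V = [p*·0.0000 + (1−p*)·73.1644]/1 = 35.4021. B = V − Δ·S = 153.4092.
(1,0): S=80.2400. Δ = (V_up−V_dn)/(S_up−S_dn) = (104.4580−154.2068)/(104.3120−54.5632) = -1.0000. V = [p*·104.4580 + (1−p*)·154.2068]/1 = 128.5300. B = V − Δ·S = 208.7700.
(1,1): S=153.4000. Δ = (V_up−V_dn)/(S_up−S_dn) = (35.4021−104.4580)/(199.4200−104.3120) = -0.7261. V = [p*·35.4021 + (1−p*)·104.4580]/1 = 68.8163. B = V − Δ·S = 180.1967.
(0,0): S=118.0000. Δ = (V_up−V_dn)/(S_up−S_dn) = (68.8163−128.5300)/(153.4000−80.2400) = -0.8162. V = [p*·68.8163 + (1−p*)·128.5300]/1 = 97.7100. B = V − Δ·S = 194.0225.
Self-financing check: at every node Δ·S+B equals the discounted successor values.

(0,0): Delta=-0.8162 Bond=194.0225
(1,0): Delta=-1.0000 Bond=208.7700
(1,1): Delta=-0.7261 Bond=180.1967
(2,0): Delta=-1.0000 Bond=208.7700
(2,1): Delta=-1.0000 Bond=208.7700
(2,2): Delta=-0.5918 Bond=153.4092
V0=97.7100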